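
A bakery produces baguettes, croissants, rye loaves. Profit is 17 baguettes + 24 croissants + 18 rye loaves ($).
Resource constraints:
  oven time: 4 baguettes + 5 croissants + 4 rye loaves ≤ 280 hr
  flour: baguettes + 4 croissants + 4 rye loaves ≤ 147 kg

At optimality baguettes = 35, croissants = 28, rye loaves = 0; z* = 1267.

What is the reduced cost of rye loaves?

-2

At the optimum: oven time uses 280 of 280 (binding); flour uses 147 of 147 (binding).
From A_Bᵀ y = c: 4·y_oven time + 1·y_flour = 17; 5·y_oven time + 4·y_flour = 24.
This yields shadow prices y_oven time = 4, y_flour = 1.
Reduced cost of rye loaves: c₃ − yᵀa₃ = 18 − (4·4 + 1·4) = 18 − 20 = -2.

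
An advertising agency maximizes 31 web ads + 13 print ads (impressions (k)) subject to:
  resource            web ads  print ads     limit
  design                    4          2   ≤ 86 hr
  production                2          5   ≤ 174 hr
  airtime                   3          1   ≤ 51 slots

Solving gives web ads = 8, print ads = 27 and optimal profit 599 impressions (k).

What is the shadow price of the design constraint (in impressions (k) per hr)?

Binding: design and airtime. Non-binding: production (23 unused).
Slack constraints have shadow price 0 (complementary slackness).
The binding rows give the dual system: 4·y_design + 3·y_airtime = 31 and 2·y_design + 1·y_airtime = 13.
Solving: y_design = 4, y_airtime = 5.
Shadow price of design = 4.

4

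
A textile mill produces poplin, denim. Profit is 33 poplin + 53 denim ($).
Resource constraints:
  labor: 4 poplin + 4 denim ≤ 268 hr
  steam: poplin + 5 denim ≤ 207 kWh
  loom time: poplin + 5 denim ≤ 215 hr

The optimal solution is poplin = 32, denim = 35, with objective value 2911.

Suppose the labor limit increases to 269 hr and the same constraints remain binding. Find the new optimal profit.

Check each constraint at x*: labor 268/268 (tight); steam 207/207 (tight); loom time 207/215 (slack 8).
Slack constraints have shadow price 0 (complementary slackness).
From A_Bᵀ y = c: 4·y_labor + 1·y_steam = 33; 4·y_labor + 5·y_steam = 53.
This yields shadow prices y_labor = 7, y_steam = 5.
Δz = y_labor·Δb = 7 × (1) = 7, so new z* = 2911 + 7 = 2918.

2918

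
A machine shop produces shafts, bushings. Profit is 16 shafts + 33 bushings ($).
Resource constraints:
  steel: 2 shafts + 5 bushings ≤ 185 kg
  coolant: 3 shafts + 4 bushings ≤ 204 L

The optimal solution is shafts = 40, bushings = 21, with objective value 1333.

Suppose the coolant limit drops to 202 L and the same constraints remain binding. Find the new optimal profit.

1329

At the optimum: steel uses 185 of 185 (binding); coolant uses 204 of 204 (binding).
Dual feasibility on the basic columns requires 2·y_steel + 3·y_coolant = 16, 5·y_steel + 4·y_coolant = 33.
Solving: y_steel = 5, y_coolant = 2.
Δz = y_coolant·Δb = 2 × (-2) = -4, so new z* = 1333 − 4 = 1329.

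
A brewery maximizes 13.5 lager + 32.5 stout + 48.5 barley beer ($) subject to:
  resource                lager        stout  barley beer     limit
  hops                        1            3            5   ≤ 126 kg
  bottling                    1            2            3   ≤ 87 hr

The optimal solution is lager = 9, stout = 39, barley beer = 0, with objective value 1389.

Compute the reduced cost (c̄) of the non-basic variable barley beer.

-3

At the optimum: hops uses 126 of 126 (binding); bottling uses 87 of 87 (binding).
From A_Bᵀ y = c: 1·y_hops + 1·y_bottling = 13.5; 3·y_hops + 2·y_bottling = 32.5.
This yields shadow prices y_hops = 5.5, y_bottling = 8.
Reduced cost of barley beer: c₃ − yᵀa₃ = 48.5 − (5.5·5 + 8·3) = 48.5 − 51.5 = -3.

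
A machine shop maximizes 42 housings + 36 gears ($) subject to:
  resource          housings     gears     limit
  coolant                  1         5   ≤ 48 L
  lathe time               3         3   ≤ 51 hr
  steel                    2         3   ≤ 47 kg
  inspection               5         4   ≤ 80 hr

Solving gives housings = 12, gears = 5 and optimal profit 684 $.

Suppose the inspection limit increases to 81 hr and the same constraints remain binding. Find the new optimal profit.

At the optimum: coolant uses 37 of 48 (slack = 11); lathe time uses 51 of 51 (binding); steel uses 39 of 47 (slack = 8); inspection uses 80 of 80 (binding).
Slack constraints have shadow price 0 (complementary slackness).
From A_Bᵀ y = c: 3·y_lathe time + 5·y_inspection = 42; 3·y_lathe time + 4·y_inspection = 36.
This yields shadow prices y_lathe time = 4, y_inspection = 6.
Δz = y_inspection·Δb = 6 × (1) = 6, so new z* = 684 + 6 = 690.

690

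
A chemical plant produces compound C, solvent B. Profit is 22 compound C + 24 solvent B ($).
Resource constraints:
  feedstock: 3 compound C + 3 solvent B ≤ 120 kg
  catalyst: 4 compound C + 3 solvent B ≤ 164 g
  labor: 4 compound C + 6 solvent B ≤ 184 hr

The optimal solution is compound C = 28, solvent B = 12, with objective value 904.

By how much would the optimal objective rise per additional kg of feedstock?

At the optimum: feedstock uses 120 of 120 (binding); catalyst uses 148 of 164 (slack = 16); labor uses 184 of 184 (binding).
By complementary slackness, y = 0 for the non-binding constraint.
The binding rows give the dual system: 3·y_feedstock + 4·y_labor = 22 and 3·y_feedstock + 6·y_labor = 24.
→ y_feedstock = 6 and y_labor = 1.
Shadow price of feedstock = 6.

6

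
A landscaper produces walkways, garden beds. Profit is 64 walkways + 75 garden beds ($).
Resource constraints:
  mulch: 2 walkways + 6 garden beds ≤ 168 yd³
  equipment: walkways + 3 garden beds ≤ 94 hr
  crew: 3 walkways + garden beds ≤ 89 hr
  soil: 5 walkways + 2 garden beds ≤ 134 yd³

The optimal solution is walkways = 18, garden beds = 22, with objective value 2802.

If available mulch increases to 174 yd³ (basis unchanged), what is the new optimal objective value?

2859

Check each constraint at x*: mulch 168/168 (tight); equipment 84/94 (slack 10); crew 76/89 (slack 13); soil 134/134 (tight).
By complementary slackness, y = 0 for the non-binding constraints.
The binding rows give the dual system: 2·y_mulch + 5·y_soil = 64 and 6·y_mulch + 2·y_soil = 75.
This yields shadow prices y_mulch = 9.5, y_soil = 9.
Δz = y_mulch·Δb = 9.5 × (6) = 57, so new z* = 2802 + 57 = 2859.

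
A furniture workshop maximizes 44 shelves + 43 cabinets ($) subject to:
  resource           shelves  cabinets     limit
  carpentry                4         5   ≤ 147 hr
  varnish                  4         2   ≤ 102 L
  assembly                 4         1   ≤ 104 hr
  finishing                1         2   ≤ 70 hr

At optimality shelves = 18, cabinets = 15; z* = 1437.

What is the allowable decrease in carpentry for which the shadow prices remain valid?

45

Binding constraints: carpentry, varnish. The basis is B = [[4,5],[4,2]] with det -12.
Per unit decrease in carpentry, x* moves by d = (0.1667, -0.3333).
The basis stays optimal until cabinets reaches 0; allowable decrease = 45 hr.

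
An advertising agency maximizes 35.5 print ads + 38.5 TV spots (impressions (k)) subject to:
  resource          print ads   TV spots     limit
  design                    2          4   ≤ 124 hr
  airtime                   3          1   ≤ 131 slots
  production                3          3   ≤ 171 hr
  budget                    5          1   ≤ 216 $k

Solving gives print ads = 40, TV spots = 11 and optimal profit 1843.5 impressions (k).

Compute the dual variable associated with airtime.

At the optimum: design uses 124 of 124 (binding); airtime uses 131 of 131 (binding); production uses 153 of 171 (slack = 18); budget uses 211 of 216 (slack = 5).
Slack constraints have shadow price 0 (complementary slackness).
From A_Bᵀ y = c: 2·y_design + 3·y_airtime = 35.5; 4·y_design + 1·y_airtime = 38.5.
→ y_design = 8 and y_airtime = 6.5.
Shadow price of airtime = 6.5.

6.5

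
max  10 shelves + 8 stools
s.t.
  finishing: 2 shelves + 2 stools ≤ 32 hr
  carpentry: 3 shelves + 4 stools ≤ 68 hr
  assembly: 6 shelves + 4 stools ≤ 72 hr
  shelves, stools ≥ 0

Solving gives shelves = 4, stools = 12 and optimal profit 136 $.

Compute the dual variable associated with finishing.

2

At the optimum: finishing uses 32 of 32 (binding); carpentry uses 60 of 68 (slack = 8); assembly uses 72 of 72 (binding).
Slack constraints have shadow price 0 (complementary slackness).
Dual feasibility on the basic columns requires 2·y_finishing + 6·y_assembly = 10, 2·y_finishing + 4·y_assembly = 8.
This yields shadow prices y_finishing = 2, y_assembly = 1.
Shadow price of finishing = 2.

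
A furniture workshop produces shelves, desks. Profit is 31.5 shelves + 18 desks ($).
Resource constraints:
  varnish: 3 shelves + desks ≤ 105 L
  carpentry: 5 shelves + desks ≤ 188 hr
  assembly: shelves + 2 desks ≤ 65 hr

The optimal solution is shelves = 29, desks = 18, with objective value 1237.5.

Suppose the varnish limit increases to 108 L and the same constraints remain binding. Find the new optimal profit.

1264.5

At the optimum: varnish uses 105 of 105 (binding); carpentry uses 163 of 188 (slack = 25); assembly uses 65 of 65 (binding).
Slack constraints have shadow price 0 (complementary slackness).
From A_Bᵀ y = c: 3·y_varnish + 1·y_assembly = 31.5; 1·y_varnish + 2·y_assembly = 18.
This yields shadow prices y_varnish = 9, y_assembly = 4.5.
Δz = y_varnish·Δb = 9 × (3) = 27, so new z* = 1237.5 + 27 = 1264.5.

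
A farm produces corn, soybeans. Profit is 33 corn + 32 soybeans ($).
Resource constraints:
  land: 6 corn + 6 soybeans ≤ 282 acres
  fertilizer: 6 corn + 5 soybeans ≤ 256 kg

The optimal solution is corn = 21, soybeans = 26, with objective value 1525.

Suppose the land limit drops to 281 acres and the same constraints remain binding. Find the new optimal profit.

At the optimum: land uses 282 of 282 (binding); fertilizer uses 256 of 256 (binding).
The binding rows give the dual system: 6·y_land + 6·y_fertilizer = 33 and 6·y_land + 5·y_fertilizer = 32.
→ y_land = 4.5 and y_fertilizer = 1.
Δz = y_land·Δb = 4.5 × (-1) = -4.5, so new z* = 1525 − 4.5 = 1520.5.

1520.5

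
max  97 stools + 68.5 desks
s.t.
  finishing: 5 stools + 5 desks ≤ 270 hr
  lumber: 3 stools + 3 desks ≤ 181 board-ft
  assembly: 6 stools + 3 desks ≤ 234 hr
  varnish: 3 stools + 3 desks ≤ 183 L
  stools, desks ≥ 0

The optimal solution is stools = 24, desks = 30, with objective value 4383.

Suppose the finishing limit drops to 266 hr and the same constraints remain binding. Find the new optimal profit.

4351

Check each constraint at x*: finishing 270/270 (tight); lumber 162/181 (slack 19); assembly 234/234 (tight); varnish 162/183 (slack 21).
Slack constraints have shadow price 0 (complementary slackness).
The binding rows give the dual system: 5·y_finishing + 6·y_assembly = 97 and 5·y_finishing + 3·y_assembly = 68.5.
Solving: y_finishing = 8, y_assembly = 9.5.
Δz = y_finishing·Δb = 8 × (-4) = -32, so new z* = 4383 − 32 = 4351.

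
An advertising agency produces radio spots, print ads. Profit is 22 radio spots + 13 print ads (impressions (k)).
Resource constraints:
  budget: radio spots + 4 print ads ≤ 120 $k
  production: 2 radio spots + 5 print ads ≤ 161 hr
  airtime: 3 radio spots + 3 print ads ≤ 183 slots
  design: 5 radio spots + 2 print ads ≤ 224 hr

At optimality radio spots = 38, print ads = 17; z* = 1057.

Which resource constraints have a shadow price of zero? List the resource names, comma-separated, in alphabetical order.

airtime, budget

budget: 106/120 (slack 14)
production: 161/161 (binding)
airtime: 165/183 (slack 18)
design: 224/224 (binding)
By complementary slackness, a constraint with positive slack has shadow price 0 → airtime, budget.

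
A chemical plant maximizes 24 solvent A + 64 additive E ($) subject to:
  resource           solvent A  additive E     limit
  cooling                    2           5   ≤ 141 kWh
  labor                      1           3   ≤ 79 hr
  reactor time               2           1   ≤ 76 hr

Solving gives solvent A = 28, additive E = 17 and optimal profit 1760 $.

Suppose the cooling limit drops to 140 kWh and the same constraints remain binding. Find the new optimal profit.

1752

Binding: cooling and labor. Non-binding: reactor time (3 unused).
By complementary slackness, y = 0 for the non-binding constraint.
Dual feasibility on the basic columns requires 2·y_cooling + 1·y_labor = 24, 5·y_cooling + 3·y_labor = 64.
→ y_cooling = 8 and y_labor = 8.
Δz = y_cooling·Δb = 8 × (-1) = -8, so new z* = 1760 − 8 = 1752.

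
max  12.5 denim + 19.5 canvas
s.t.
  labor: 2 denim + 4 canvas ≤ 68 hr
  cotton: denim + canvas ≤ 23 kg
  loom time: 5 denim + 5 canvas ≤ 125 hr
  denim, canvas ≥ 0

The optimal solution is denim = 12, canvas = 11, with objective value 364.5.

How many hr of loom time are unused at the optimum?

10

loom time used = 5·12 + 5·11 = 115; slack = 125 − 115 = 10.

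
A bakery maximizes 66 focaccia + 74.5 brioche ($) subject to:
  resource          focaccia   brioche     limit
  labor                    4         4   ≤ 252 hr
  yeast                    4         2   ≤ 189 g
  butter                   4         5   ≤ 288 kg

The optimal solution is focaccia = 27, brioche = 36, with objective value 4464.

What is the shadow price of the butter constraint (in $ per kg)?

Binding: labor and butter. Non-binding: yeast (9 unused).
Slack constraints have shadow price 0 (complementary slackness).
From A_Bᵀ y = c: 4·y_labor + 4·y_butter = 66; 4·y_labor + 5·y_butter = 74.5.
→ y_labor = 8 and y_butter = 8.5.
Shadow price of butter = 8.5.

8.5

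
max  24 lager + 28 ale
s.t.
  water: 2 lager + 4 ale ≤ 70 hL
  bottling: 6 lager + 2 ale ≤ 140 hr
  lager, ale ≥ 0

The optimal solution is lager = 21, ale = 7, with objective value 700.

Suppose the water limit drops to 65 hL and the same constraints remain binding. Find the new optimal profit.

Both water and bottling are binding at x*.
From A_Bᵀ y = c: 2·y_water + 6·y_bottling = 24; 4·y_water + 2·y_bottling = 28.
Solving: y_water = 6, y_bottling = 2.
Δz = y_water·Δb = 6 × (-5) = -30, so new z* = 700 − 30 = 670.

670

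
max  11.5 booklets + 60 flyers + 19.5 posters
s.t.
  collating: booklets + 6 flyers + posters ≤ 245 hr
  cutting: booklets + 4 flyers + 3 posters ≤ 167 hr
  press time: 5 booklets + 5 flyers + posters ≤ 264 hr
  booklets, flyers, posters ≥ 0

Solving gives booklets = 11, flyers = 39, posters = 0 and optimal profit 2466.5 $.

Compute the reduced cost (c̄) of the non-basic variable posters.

Check each constraint at x*: collating 245/245 (tight); cutting 167/167 (tight); press time 250/264 (slack 14).
Slack constraints have shadow price 0 (complementary slackness).
From A_Bᵀ y = c: 1·y_collating + 1·y_cutting = 11.5; 6·y_collating + 4·y_cutting = 60.
This yields shadow prices y_collating = 7, y_cutting = 4.5.
Reduced cost of posters: c₃ − yᵀa₃ = 19.5 − (7·1 + 4.5·3) = 19.5 − 20.5 = -1.

-1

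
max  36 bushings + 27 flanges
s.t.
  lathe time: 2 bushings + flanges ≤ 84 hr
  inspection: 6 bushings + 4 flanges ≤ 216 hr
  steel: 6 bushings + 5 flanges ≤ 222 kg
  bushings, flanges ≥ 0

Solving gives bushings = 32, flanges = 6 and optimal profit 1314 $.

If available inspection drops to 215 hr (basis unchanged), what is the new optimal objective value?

Binding: inspection and steel. Non-binding: lathe time (14 unused).
Since lathe time is not tight, its dual is 0.
The binding rows give the dual system: 6·y_inspection + 6·y_steel = 36 and 4·y_inspection + 5·y_steel = 27.
Solving: y_inspection = 3, y_steel = 3.
Δz = y_inspection·Δb = 3 × (-1) = -3, so new z* = 1314 − 3 = 1311.

1311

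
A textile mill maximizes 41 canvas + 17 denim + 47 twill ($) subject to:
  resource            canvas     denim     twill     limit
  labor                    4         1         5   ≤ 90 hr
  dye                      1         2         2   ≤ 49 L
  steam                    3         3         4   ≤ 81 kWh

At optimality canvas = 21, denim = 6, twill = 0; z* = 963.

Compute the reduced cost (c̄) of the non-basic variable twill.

At the optimum: labor uses 90 of 90 (binding); dye uses 33 of 49 (slack = 16); steam uses 81 of 81 (binding).
Since dye is not tight, its dual is 0.
From A_Bᵀ y = c: 4·y_labor + 3·y_steam = 41; 1·y_labor + 3·y_steam = 17.
Solving: y_labor = 8, y_steam = 3.
Reduced cost of twill: c₃ − yᵀa₃ = 47 − (8·5 + 3·4) = 47 − 52 = -5.

-5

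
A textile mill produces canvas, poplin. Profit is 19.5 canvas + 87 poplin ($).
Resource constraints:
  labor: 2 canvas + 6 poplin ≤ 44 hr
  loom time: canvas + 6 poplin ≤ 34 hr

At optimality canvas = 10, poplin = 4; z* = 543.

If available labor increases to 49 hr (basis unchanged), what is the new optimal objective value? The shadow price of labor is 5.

Δb = 5, so new z* = 543 + (5)·(5) = 543 + 25 = 568.

568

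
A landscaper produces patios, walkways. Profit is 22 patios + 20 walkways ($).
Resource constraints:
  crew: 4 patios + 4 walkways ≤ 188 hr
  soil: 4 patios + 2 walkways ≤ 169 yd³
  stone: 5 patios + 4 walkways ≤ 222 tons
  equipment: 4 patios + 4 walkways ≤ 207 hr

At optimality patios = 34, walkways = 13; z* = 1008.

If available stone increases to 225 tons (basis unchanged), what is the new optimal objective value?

1014

Check each constraint at x*: crew 188/188 (tight); soil 162/169 (slack 7); stone 222/222 (tight); equipment 188/207 (slack 19).
Slack constraints have shadow price 0 (complementary slackness).
From A_Bᵀ y = c: 4·y_crew + 5·y_stone = 22; 4·y_crew + 4·y_stone = 20.
This yields shadow prices y_crew = 3, y_stone = 2.
Δz = y_stone·Δb = 2 × (3) = 6, so new z* = 1008 + 6 = 1014.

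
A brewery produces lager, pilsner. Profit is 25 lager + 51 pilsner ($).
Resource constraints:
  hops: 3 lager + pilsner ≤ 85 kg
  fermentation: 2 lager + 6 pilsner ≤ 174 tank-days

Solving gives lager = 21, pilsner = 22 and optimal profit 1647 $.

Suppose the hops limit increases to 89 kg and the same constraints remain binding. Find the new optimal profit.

1659

Both hops and fermentation are binding at x*.
The binding rows give the dual system: 3·y_hops + 2·y_fermentation = 25 and 1·y_hops + 6·y_fermentation = 51.
→ y_hops = 3 and y_fermentation = 8.
Δz = y_hops·Δb = 3 × (4) = 12, so new z* = 1647 + 12 = 1659.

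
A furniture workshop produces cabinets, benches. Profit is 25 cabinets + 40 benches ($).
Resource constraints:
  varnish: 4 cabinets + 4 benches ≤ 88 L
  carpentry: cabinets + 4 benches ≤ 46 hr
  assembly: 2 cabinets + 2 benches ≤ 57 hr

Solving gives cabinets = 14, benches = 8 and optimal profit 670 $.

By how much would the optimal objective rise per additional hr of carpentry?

At the optimum: varnish uses 88 of 88 (binding); carpentry uses 46 of 46 (binding); assembly uses 44 of 57 (slack = 13).
Slack constraints have shadow price 0 (complementary slackness).
From A_Bᵀ y = c: 4·y_varnish + 1·y_carpentry = 25; 4·y_varnish + 4·y_carpentry = 40.
Solving: y_varnish = 5, y_carpentry = 5.
Shadow price of carpentry = 5.

5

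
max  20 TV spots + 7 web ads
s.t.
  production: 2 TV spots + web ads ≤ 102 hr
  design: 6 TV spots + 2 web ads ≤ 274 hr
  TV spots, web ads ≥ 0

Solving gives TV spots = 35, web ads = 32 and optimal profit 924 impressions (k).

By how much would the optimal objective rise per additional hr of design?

3

Check each constraint at x*: production 102/102 (tight); design 274/274 (tight).
From A_Bᵀ y = c: 2·y_production + 6·y_design = 20; 1·y_production + 2·y_design = 7.
Solving: y_production = 1, y_design = 3.
Shadow price of design = 3.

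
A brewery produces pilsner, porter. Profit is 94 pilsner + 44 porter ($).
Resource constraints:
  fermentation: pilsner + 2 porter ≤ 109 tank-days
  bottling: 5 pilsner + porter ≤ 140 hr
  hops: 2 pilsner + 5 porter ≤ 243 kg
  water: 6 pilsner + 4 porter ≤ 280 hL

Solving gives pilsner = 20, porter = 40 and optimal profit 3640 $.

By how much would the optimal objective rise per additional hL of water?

Binding: bottling and water. Non-binding: fermentation (9 unused), hops (3 unused).
By complementary slackness, y = 0 for the non-binding constraints.
From A_Bᵀ y = c: 5·y_bottling + 6·y_water = 94; 1·y_bottling + 4·y_water = 44.
Solving: y_bottling = 8, y_water = 9.
Shadow price of water = 9.

9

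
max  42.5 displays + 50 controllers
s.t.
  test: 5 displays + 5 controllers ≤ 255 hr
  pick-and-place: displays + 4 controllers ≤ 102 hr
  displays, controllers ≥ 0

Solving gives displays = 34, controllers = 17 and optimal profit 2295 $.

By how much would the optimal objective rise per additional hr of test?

At the optimum: test uses 255 of 255 (binding); pick-and-place uses 102 of 102 (binding).
The binding rows give the dual system: 5·y_test + 1·y_pick-and-place = 42.5 and 5·y_test + 4·y_pick-and-place = 50.
This yields shadow prices y_test = 8, y_pick-and-place = 2.5.
Shadow price of test = 8.

8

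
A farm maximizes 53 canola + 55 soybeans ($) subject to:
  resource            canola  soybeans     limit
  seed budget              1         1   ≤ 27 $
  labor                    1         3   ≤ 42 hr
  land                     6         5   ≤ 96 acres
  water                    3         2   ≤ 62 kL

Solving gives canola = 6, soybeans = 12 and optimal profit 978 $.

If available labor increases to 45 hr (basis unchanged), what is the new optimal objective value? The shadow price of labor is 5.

993

Δb = 3, so new z* = 978 + (5)·(3) = 978 + 15 = 993.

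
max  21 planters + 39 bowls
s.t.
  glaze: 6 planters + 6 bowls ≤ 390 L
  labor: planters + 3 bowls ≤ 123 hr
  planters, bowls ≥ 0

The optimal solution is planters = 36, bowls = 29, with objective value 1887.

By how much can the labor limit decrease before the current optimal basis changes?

Binding constraints: glaze, labor. The basis is B = [[6,6],[1,3]] with det 12.
Per unit decrease in labor, x* moves by d = (0.5, -0.5).
The basis stays optimal until bowls reaches 0; allowable decrease = 58 hr.

58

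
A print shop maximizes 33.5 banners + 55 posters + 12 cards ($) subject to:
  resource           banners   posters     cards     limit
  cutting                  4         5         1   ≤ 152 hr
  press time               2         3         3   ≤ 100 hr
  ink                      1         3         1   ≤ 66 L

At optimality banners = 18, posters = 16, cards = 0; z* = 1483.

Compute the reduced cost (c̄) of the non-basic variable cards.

-2

Binding: cutting and ink. Non-binding: press time (16 unused).
Since press time is not tight, its dual is 0.
Dual feasibility on the basic columns requires 4·y_cutting + 1·y_ink = 33.5, 5·y_cutting + 3·y_ink = 55.
Solving: y_cutting = 6.5, y_ink = 7.5.
Reduced cost of cards: c₃ − yᵀa₃ = 12 − (6.5·1 + 7.5·1) = 12 − 14 = -2.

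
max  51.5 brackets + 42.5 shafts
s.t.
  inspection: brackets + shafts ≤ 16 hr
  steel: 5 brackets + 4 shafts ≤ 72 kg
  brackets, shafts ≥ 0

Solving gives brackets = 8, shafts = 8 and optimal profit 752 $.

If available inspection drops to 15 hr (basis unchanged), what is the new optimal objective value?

At the optimum: inspection uses 16 of 16 (binding); steel uses 72 of 72 (binding).
Dual feasibility on the basic columns requires 1·y_inspection + 5·y_steel = 51.5, 1·y_inspection + 4·y_steel = 42.5.
→ y_inspection = 6.5 and y_steel = 9.
Δz = y_inspection·Δb = 6.5 × (-1) = -6.5, so new z* = 752 − 6.5 = 745.5.

745.5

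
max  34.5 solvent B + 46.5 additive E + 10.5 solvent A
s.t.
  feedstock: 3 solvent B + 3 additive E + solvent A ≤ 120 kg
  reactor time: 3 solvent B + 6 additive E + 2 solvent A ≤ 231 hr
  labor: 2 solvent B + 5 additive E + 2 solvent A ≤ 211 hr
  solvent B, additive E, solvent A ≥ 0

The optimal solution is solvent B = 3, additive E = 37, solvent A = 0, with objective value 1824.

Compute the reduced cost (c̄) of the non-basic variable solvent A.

At the optimum: feedstock uses 120 of 120 (binding); reactor time uses 231 of 231 (binding); labor uses 191 of 211 (slack = 20).
By complementary slackness, y = 0 for the non-binding constraint.
The binding rows give the dual system: 3·y_feedstock + 3·y_reactor time = 34.5 and 3·y_feedstock + 6·y_reactor time = 46.5.
Solving: y_feedstock = 7.5, y_reactor time = 4.
Reduced cost of solvent A: c₃ − yᵀa₃ = 10.5 − (7.5·1 + 4·2) = 10.5 − 15.5 = -5.

-5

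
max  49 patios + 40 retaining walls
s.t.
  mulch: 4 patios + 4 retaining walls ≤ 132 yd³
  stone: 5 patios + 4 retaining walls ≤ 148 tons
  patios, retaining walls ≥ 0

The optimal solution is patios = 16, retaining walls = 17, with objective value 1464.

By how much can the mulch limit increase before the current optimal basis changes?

Binding constraints: mulch, stone. The basis is B = [[4,4],[5,4]] with det -4.
Per unit increase in mulch, x* moves by d = (-1, 1.25).
The basis stays optimal until patios reaches 0; allowable increase = 16 yd³.

16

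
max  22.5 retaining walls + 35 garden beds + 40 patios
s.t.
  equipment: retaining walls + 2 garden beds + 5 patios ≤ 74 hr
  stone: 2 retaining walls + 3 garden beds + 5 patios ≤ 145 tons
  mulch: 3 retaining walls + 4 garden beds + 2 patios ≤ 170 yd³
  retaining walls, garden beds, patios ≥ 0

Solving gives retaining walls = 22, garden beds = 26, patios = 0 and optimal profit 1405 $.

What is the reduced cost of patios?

-7.5

At the optimum: equipment uses 74 of 74 (binding); stone uses 122 of 145 (slack = 23); mulch uses 170 of 170 (binding).
Slack constraints have shadow price 0 (complementary slackness).
Dual feasibility on the basic columns requires 1·y_equipment + 3·y_mulch = 22.5, 2·y_equipment + 4·y_mulch = 35.
→ y_equipment = 7.5 and y_mulch = 5.
Reduced cost of patios: c₃ − yᵀa₃ = 40 − (7.5·5 + 5·2) = 40 − 47.5 = -7.5.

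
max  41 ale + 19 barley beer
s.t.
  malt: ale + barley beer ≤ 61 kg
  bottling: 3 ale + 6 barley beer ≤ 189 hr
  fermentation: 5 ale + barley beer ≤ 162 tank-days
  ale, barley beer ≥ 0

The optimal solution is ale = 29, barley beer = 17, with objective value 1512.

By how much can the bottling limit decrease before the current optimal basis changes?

Binding constraints: bottling, fermentation. The basis is B = [[3,6],[5,1]] with det -27.
Per unit decrease in bottling, x* moves by d = (0.037, -0.1852).
The basis stays optimal until barley beer reaches 0; allowable decrease = 91.8 hr.

91.8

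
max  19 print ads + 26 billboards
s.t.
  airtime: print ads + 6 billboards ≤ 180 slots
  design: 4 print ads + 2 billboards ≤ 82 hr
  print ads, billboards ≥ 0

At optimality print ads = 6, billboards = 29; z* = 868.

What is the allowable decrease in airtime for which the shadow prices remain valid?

159.5

Binding constraints: airtime, design. The basis is B = [[1,6],[4,2]] with det -22.
Per unit decrease in airtime, x* moves by d = (0.0909, -0.1818).
The basis stays optimal until billboards reaches 0; allowable decrease = 159.5 slots.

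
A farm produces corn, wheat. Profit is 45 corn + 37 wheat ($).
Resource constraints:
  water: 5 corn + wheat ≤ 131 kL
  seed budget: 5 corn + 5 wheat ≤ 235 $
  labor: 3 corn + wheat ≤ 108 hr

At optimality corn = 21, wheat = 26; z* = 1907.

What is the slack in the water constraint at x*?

water used = 5·21 + 1·26 = 131; slack = 131 − 131 = 0.

0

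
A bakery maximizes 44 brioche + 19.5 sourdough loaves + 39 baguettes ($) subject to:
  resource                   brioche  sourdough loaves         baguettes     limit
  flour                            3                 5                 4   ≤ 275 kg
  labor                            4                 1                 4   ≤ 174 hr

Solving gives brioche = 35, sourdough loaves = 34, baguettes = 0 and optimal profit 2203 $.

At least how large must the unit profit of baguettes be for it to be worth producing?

At the optimum: flour uses 275 of 275 (binding); labor uses 174 of 174 (binding).
Dual feasibility on the basic columns requires 3·y_flour + 4·y_labor = 44, 5·y_flour + 1·y_labor = 19.5.
Solving: y_flour = 2, y_labor = 9.5.
baguettes enters the basis when its profit ≥ yᵀa₃ = 2·4 + 9.5·4 = 46.

46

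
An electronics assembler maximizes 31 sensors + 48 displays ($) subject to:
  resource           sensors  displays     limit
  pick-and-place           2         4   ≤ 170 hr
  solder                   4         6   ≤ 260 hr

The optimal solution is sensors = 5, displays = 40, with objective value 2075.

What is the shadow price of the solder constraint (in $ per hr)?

At the optimum: pick-and-place uses 170 of 170 (binding); solder uses 260 of 260 (binding).
From A_Bᵀ y = c: 2·y_pick-and-place + 4·y_solder = 31; 4·y_pick-and-place + 6·y_solder = 48.
→ y_pick-and-place = 1.5 and y_solder = 7.
Shadow price of solder = 7.

7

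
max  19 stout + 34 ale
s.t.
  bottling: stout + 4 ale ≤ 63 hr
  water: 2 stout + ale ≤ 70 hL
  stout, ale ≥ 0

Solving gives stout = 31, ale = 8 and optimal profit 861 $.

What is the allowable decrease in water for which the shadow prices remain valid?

54.25

Binding constraints: bottling, water. The basis is B = [[1,4],[2,1]] with det -7.
Per unit decrease in water, x* moves by d = (-0.5714, 0.1429).
The basis stays optimal until stout reaches 0; allowable decrease = 54.25 hL.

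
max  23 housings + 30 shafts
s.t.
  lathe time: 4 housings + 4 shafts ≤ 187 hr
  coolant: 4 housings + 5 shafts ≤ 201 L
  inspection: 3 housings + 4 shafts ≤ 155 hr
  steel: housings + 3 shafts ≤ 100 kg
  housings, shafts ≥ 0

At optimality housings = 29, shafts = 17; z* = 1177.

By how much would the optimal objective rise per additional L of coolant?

2

Check each constraint at x*: lathe time 184/187 (slack 3); coolant 201/201 (tight); inspection 155/155 (tight); steel 80/100 (slack 20).
By complementary slackness, y = 0 for the non-binding constraints.
The binding rows give the dual system: 4·y_coolant + 3·y_inspection = 23 and 5·y_coolant + 4·y_inspection = 30.
Solving: y_coolant = 2, y_inspection = 5.
Shadow price of coolant = 2.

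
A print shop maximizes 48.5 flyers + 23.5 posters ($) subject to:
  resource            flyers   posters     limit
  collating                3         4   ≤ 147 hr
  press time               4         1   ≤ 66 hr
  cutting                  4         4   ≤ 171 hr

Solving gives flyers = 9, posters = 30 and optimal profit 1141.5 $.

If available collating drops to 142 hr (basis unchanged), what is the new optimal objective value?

At the optimum: collating uses 147 of 147 (binding); press time uses 66 of 66 (binding); cutting uses 156 of 171 (slack = 15).
By complementary slackness, y = 0 for the non-binding constraint.
From A_Bᵀ y = c: 3·y_collating + 4·y_press time = 48.5; 4·y_collating + 1·y_press time = 23.5.
Solving: y_collating = 3.5, y_press time = 9.5.
Δz = y_collating·Δb = 3.5 × (-5) = -17.5, so new z* = 1141.5 − 17.5 = 1124.

1124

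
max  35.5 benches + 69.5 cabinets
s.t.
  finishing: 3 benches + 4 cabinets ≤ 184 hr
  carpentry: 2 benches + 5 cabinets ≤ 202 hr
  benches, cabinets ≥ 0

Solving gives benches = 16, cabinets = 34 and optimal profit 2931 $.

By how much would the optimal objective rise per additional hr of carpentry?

Both finishing and carpentry are binding at x*.
The binding rows give the dual system: 3·y_finishing + 2·y_carpentry = 35.5 and 4·y_finishing + 5·y_carpentry = 69.5.
→ y_finishing = 5.5 and y_carpentry = 9.5.
Shadow price of carpentry = 9.5.

9.5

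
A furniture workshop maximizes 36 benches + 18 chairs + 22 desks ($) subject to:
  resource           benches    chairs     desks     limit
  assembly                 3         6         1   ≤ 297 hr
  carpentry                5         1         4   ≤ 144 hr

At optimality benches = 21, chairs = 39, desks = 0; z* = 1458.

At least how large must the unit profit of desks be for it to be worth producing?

Check each constraint at x*: assembly 297/297 (tight); carpentry 144/144 (tight).
The binding rows give the dual system: 3·y_assembly + 5·y_carpentry = 36 and 6·y_assembly + 1·y_carpentry = 18.
→ y_assembly = 2 and y_carpentry = 6.
desks enters the basis when its profit ≥ yᵀa₃ = 2·1 + 6·4 = 26.

26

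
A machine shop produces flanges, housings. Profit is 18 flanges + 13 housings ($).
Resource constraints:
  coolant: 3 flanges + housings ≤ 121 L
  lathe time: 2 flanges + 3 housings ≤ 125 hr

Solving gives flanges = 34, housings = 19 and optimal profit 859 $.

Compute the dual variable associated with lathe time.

Check each constraint at x*: coolant 121/121 (tight); lathe time 125/125 (tight).
From A_Bᵀ y = c: 3·y_coolant + 2·y_lathe time = 18; 1·y_coolant + 3·y_lathe time = 13.
Solving: y_coolant = 4, y_lathe time = 3.
Shadow price of lathe time = 3.

3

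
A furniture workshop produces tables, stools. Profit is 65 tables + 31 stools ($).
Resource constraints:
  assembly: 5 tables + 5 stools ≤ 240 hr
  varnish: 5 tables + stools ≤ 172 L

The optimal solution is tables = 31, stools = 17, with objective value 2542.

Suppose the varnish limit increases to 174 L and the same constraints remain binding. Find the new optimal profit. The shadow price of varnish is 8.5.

2559

Δb = 2, so new z* = 2542 + (8.5)·(2) = 2542 + 17 = 2559.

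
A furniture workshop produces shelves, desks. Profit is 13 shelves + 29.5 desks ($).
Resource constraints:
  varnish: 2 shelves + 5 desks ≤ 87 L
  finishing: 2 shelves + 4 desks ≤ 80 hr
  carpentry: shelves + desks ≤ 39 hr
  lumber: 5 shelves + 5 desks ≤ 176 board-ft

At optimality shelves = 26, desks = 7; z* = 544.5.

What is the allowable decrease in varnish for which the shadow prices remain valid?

2.2

Binding constraints: varnish, finishing. The basis is B = [[2,5],[2,4]] with det -2.
Per unit decrease in varnish, x* moves by d = (2, -1).
The basis stays optimal until lumber becomes binding; allowable decrease = 2.2 L.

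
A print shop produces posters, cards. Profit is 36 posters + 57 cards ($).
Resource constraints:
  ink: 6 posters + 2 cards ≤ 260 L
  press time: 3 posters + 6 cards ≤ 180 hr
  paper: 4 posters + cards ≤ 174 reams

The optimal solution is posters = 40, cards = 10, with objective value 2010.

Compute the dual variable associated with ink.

Check each constraint at x*: ink 260/260 (tight); press time 180/180 (tight); paper 170/174 (slack 4).
Since paper is not tight, its dual is 0.
From A_Bᵀ y = c: 6·y_ink + 3·y_press time = 36; 2·y_ink + 6·y_press time = 57.
This yields shadow prices y_ink = 1.5, y_press time = 9.
Shadow price of ink = 1.5.

1.5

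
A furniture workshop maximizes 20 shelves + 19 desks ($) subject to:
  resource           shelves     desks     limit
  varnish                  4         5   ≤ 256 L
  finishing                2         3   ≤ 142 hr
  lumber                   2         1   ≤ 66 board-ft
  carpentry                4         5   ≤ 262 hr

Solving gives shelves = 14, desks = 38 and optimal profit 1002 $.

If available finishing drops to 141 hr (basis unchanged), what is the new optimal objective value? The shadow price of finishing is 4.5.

Δb = -1, so new z* = 1002 + (4.5)·(-1) = 1002 − 4.5 = 997.5.

997.5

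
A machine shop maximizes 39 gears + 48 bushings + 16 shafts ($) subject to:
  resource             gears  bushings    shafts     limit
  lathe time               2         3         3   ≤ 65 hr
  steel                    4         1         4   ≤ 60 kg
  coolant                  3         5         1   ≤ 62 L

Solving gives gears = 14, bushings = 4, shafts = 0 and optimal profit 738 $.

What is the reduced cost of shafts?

-5

At the optimum: lathe time uses 40 of 65 (slack = 25); steel uses 60 of 60 (binding); coolant uses 62 of 62 (binding).
By complementary slackness, y = 0 for the non-binding constraint.
The binding rows give the dual system: 4·y_steel + 3·y_coolant = 39 and 1·y_steel + 5·y_coolant = 48.
Solving: y_steel = 3, y_coolant = 9.
Reduced cost of shafts: c₃ − yᵀa₃ = 16 − (3·4 + 9·1) = 16 − 21 = -5.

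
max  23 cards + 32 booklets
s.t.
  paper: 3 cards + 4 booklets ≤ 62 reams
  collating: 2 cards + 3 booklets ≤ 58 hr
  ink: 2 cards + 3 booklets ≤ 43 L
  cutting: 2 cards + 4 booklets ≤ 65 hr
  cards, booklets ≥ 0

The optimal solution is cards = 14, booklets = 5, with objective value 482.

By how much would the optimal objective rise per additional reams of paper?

5

At the optimum: paper uses 62 of 62 (binding); collating uses 43 of 58 (slack = 15); ink uses 43 of 43 (binding); cutting uses 48 of 65 (slack = 17).
By complementary slackness, y = 0 for the non-binding constraints.
The binding rows give the dual system: 3·y_paper + 2·y_ink = 23 and 4·y_paper + 3·y_ink = 32.
This yields shadow prices y_paper = 5, y_ink = 4.
Shadow price of paper = 5.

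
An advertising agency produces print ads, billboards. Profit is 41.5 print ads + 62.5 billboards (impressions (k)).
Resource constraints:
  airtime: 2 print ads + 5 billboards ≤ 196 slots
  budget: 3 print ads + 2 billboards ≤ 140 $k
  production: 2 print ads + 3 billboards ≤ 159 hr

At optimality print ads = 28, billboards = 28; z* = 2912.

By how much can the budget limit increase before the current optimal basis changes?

Binding constraints: airtime, budget. The basis is B = [[2,5],[3,2]] with det -11.
Per unit increase in budget, x* moves by d = (0.4545, -0.1818).
The basis stays optimal until production becomes binding; allowable increase = 52.25 $k.

52.25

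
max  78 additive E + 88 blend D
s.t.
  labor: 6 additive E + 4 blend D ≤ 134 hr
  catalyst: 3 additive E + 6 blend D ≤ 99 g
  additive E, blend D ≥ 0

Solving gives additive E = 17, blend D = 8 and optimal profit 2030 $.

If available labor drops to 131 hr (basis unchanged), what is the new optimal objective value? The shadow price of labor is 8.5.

Δb = -3, so new z* = 2030 + (8.5)·(-3) = 2030 − 25.5 = 2004.5.

2004.5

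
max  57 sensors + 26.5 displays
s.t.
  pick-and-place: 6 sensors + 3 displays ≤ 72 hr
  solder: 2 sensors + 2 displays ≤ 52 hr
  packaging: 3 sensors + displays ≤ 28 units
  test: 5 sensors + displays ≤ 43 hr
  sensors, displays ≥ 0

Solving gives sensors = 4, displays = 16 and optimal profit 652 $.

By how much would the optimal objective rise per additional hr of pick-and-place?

Binding: pick-and-place and packaging. Non-binding: solder (12 unused), test (7 unused).
Slack constraints have shadow price 0 (complementary slackness).
From A_Bᵀ y = c: 6·y_pick-and-place + 3·y_packaging = 57; 3·y_pick-and-place + 1·y_packaging = 26.5.
Solving: y_pick-and-place = 7.5, y_packaging = 4.
Shadow price of pick-and-place = 7.5.

7.5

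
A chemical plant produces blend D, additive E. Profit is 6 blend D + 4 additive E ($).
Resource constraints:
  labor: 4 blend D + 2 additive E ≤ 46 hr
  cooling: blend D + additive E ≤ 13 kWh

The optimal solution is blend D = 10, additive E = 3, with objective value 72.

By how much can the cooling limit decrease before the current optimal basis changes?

1.5

Binding constraints: labor, cooling. The basis is B = [[4,2],[1,1]] with det 2.
Per unit decrease in cooling, x* moves by d = (1, -2).
The basis stays optimal until additive E reaches 0; allowable decrease = 1.5 kWh.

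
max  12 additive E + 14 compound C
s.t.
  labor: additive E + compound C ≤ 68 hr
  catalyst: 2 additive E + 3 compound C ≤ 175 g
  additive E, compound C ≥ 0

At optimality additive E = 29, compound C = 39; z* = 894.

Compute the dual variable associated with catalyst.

2

Check each constraint at x*: labor 68/68 (tight); catalyst 175/175 (tight).
Dual feasibility on the basic columns requires 1·y_labor + 2·y_catalyst = 12, 1·y_labor + 3·y_catalyst = 14.
Solving: y_labor = 8, y_catalyst = 2.
Shadow price of catalyst = 2.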